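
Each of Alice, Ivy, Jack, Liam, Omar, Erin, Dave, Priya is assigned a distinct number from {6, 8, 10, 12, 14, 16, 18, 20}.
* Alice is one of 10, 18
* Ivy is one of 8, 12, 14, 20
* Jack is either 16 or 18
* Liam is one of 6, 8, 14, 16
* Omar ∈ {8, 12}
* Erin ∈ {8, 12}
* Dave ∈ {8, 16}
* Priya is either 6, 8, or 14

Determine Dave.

Among the 8 variables, 10 fits only Alice (and all 8 values in {6, 8, 10, 12, 14, 16, 18, 20} must be used), so Alice = 10.
The 7 still-open variables together cover exactly {6, 8, 12, 14, 16, 18, 20} — 7 values for 7 variables — and 18 appears only in Jack's list, so Jack = 18.
The 6 still-open variables together cover exactly {6, 8, 12, 14, 16, 20} — 6 values for 6 variables — and 20 appears only in Ivy's list, so Ivy = 20.
Omar and Erin between them cover only {8, 12} — a naked pair. Remove those values from Liam, Dave, Priya.
So Dave = 16.

16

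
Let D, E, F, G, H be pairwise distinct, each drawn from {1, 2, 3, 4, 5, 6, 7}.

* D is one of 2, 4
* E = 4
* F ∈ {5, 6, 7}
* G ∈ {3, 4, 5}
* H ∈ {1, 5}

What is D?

E must be 4 (only option left). Strike 4 from D, G.
So D = 2.

2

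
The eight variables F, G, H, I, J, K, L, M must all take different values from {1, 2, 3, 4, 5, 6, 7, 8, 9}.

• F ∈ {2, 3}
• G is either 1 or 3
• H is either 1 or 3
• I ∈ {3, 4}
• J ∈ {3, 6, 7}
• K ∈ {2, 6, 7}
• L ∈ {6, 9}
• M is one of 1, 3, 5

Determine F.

2

The 8 variables draw from only 8 values {1, 2, 3, 4, 5, 6, 7, 9}, so each is used; only I can be 4, hence I = 4.
The 7 still-open variables draw from only 7 values {1, 2, 3, 5, 6, 7, 9}, so each is used; only M can be 5, hence M = 5.
The 6 still-open variables draw from only 6 values {1, 2, 3, 6, 7, 9}, so each is used; only L can be 9, hence L = 9.
The 2 variables G and H are confined to {1, 3}, which locks those values in; drop them from F, J.
So F = 2.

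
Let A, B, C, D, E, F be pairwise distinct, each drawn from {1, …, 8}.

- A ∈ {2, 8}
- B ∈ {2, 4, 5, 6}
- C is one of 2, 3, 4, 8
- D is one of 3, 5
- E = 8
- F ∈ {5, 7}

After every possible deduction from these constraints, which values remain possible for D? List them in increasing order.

3, 5

E has just one choice, so E = 8. So A, C can't be 8.
A's domain is down to {2}, so A = 2. Strike 2 from B, C.
No further eliminations apply; D can still be any of 3, 5.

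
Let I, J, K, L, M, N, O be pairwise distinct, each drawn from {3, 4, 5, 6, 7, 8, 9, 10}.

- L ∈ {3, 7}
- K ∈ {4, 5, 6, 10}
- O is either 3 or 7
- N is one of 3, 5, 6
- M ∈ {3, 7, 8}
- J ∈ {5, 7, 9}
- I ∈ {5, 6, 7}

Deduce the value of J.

9

L and O share exactly the 2 values {3, 7}; by pigeonhole those values go to them, so strike 3, 7 from I, J, M, N.
That leaves M = 8.
I and N share exactly the 2 values {5, 6}; by pigeonhole those values go to them, so strike 5, 6 from J, K.
So J = 9.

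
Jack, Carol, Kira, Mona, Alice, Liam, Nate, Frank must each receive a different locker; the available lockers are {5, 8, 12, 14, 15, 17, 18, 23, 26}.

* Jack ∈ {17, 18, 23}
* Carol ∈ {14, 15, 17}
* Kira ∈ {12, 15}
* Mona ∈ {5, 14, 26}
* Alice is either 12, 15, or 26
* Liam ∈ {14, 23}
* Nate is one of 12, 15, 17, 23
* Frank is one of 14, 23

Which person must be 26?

Alice

The 8 variables together cover exactly {5, 12, 14, 15, 17, 18, 23, 26} — 8 values for 8 variables — and 5 appears only in Mona's list, so Mona = 5.
Among the 7 still-open variables, 18 fits only Jack (and all 7 values in {12, 14, 15, 17, 18, 23, 26} must be used), so Jack = 18.
The 6 still-open variables draw from only 6 values {12, 14, 15, 17, 23, 26}, so each is used; only Alice can be 26, hence Alice = 26.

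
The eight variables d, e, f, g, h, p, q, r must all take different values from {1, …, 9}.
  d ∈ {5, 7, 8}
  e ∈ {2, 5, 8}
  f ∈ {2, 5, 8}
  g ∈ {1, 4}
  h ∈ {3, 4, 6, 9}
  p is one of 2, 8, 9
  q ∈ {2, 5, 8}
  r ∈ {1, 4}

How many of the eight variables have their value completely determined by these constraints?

2

g and r share exactly the 2 values {1, 4}; by pigeonhole those values go to them, so strike 1, 4 from h.
e, f, q between them cover only {2, 5, 8} — a naked triple. Remove those values from d, p.
That leaves d = 7.
p must be 9 (only option left). Remove 9 from h.
Determined: d=7, p=9. The other variables each still have more than one consistent value. That makes 2.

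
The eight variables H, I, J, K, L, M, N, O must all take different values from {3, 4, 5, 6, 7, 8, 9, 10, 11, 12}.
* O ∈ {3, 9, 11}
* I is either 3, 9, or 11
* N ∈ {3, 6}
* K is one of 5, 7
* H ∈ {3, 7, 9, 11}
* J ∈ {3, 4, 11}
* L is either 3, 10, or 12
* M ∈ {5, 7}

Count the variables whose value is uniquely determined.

The 2 variables K and M are confined to {5, 7}, which locks those values in; drop them from H.
H, I, O share exactly the 3 values {3, 9, 11}; by pigeonhole those values go to them, so strike 3, 9, 11 from J, L, N.
J must be 4 (only option left).
That leaves N = 6.
Determined: J=4, N=6. The other variables each still have more than one consistent value. That makes 2.

2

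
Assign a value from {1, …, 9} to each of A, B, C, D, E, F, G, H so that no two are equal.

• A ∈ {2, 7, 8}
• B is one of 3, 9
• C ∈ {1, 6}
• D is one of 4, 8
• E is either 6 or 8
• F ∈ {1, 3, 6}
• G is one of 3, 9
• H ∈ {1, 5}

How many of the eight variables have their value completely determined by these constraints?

B and G share exactly the 2 values {3, 9}; by pigeonhole those values go to them, so strike 3, 9 from F.
C and F between them cover only {1, 6} — a naked pair. Remove those values from E, H.
E must be 8 (only option left). Strike 8 from A, D.
H must be 5 (only option left).
D has just one choice, so D = 4.
Determined: D=4, E=8, H=5. The other variables each still have more than one consistent value. That makes 3.

3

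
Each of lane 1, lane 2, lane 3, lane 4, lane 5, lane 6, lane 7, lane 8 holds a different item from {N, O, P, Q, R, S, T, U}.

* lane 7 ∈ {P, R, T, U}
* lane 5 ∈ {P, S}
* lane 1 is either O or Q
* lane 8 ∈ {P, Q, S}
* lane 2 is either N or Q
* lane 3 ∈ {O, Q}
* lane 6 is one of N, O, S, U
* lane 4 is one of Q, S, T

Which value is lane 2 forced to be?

N

The 8 variables together cover exactly {N, O, P, Q, R, S, T, U} — 8 values for 8 variables — and R appears only in lane 7's list, so lane 7 = R.
Among the 7 still-open variables, T fits only lane 4 (and all 7 values in {N, O, P, Q, S, T, U} must be used), so lane 4 = T.
Among the 6 still-open variables, U fits only lane 6 (and all 6 values in {N, O, P, Q, S, U} must be used), so lane 6 = U.
The 5 still-open variables together cover exactly {N, O, P, Q, S} — 5 values for 5 variables — and N appears only in lane 2's list, so lane 2 = N.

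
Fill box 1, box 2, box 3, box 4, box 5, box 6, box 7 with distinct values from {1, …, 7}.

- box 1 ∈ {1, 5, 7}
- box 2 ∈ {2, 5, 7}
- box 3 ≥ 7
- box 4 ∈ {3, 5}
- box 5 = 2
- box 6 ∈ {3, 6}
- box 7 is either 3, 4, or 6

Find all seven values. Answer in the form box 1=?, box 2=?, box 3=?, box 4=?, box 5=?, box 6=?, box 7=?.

box 3 must be 7 (only option left). Eliminate 7 elsewhere: box 1, box 2.
That leaves box 5 = 2. So box 2 can't be 2.
box 2's domain is down to {5}, so box 2 = 5. So box 1, box 4 can't be 5.
box 4 has just one choice, so box 4 = 3. So box 6, box 7 can't be 3.
That leaves box 6 = 6. Strike 6 from box 7.
That leaves box 7 = 4.
box 1 has just one choice, so box 1 = 1.

box 1=1, box 2=5, box 3=7, box 4=3, box 5=2, box 6=6, box 7=4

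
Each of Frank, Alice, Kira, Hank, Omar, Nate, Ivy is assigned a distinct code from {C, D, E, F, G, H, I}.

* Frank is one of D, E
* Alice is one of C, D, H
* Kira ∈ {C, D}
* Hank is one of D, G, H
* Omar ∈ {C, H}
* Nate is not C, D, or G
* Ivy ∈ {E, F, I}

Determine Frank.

E

Among the 7 variables, G fits only Hank (and all 7 values in {C, D, E, F, G, H, I} must be used), so Hank = G.
Alice, Kira, Omar between them cover only {C, D, H} — a naked triple. Remove those values from Frank, Nate.
So Frank = E.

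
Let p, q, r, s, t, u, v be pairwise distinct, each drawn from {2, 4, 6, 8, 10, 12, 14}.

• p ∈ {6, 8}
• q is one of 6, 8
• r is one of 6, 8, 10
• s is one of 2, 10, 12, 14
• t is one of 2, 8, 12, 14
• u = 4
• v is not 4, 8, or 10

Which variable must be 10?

r

u's domain is down to {4}, so u = 4.
p and q share exactly the 2 values {6, 8}; by pigeonhole those values go to them, so strike 6, 8 from r, t, v.
So 10 goes to r.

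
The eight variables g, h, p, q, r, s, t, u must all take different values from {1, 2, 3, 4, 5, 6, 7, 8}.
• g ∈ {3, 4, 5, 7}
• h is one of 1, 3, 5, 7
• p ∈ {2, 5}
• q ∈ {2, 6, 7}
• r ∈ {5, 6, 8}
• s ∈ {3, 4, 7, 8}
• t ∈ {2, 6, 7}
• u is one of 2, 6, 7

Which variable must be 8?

The 8 variables draw from only 8 values {1, 2, 3, 4, 5, 6, 7, 8}, so each is used; only h can be 1, hence h = 1.
q, t, u between them cover only {2, 6, 7} — a naked triple. Remove those values from g, p, r, s.
p's domain is down to {5}, so p = 5. Eliminate 5 elsewhere: g, r.
So 8 goes to r.

r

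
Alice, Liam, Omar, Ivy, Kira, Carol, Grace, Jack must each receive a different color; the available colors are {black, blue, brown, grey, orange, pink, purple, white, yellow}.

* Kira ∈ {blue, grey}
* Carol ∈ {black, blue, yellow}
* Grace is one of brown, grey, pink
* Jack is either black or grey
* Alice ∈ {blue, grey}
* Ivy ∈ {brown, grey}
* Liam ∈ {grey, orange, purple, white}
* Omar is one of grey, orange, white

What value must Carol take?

yellow

Alice and Kira share exactly the 2 values {blue, grey}; by pigeonhole those values go to them, so strike blue, grey from Liam, Omar, Ivy, Carol, Grace, Jack.
Ivy must be brown (only option left). So Grace can't be brown.
Grace has just one choice, so Grace = pink.
Jack has just one choice, so Jack = black. Strike black from Carol.
So Carol = yellow.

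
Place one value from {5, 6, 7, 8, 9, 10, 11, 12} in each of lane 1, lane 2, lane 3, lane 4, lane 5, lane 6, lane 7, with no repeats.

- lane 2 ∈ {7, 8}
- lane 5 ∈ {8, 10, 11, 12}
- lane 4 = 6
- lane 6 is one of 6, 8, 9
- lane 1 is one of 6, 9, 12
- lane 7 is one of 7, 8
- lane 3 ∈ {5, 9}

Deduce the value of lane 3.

lane 4's domain is down to {6}, so lane 4 = 6. Eliminate 6 elsewhere: lane 1, lane 6.
lane 2 and lane 7 between them cover only {7, 8} — a naked pair. Remove those values from lane 5, lane 6.
That leaves lane 6 = 9. So lane 1, lane 3 can't be 9.
So lane 3 = 5.

5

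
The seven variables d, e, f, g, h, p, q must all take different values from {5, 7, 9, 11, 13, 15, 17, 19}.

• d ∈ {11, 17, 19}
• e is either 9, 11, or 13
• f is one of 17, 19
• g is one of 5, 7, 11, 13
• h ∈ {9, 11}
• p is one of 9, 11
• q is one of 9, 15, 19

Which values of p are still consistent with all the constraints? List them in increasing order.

The 2 variables h and p are confined to {9, 11}, which locks those values in; drop them from d, e, g, q.
e must be 13 (only option left). So g can't be 13.
The 2 variables d and f are confined to {17, 19}, which locks those values in; drop them from q.
q's domain is down to {15}, so q = 15.
No further eliminations apply; p can still be any of 9, 11.

9, 11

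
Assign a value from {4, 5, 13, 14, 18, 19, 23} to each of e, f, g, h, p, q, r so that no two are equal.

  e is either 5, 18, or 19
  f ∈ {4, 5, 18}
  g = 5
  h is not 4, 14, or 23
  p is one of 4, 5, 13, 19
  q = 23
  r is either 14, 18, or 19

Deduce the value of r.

g has just one choice, so g = 5. So e, f, h, p can't be 5.
q's domain is down to {23}, so q = 23.
The 5 still-open variables together cover exactly {4, 13, 14, 18, 19} — 5 values for 5 variables — and 14 appears only in r's list, so r = 14.

14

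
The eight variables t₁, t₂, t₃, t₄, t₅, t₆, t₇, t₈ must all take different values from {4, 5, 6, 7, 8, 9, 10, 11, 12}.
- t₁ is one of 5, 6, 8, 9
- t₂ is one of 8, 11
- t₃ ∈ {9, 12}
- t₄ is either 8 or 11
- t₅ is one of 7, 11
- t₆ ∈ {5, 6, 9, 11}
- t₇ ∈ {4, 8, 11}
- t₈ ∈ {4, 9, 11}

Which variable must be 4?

Among the 8 variables, 7 fits only t₅ (and all 8 values in {4, 5, 6, 7, 8, 9, 11, 12} must be used), so t₅ = 7.
The 7 still-open variables draw from only 7 values {4, 5, 6, 8, 9, 11, 12}, so each is used; only t₃ can be 12, hence t₃ = 12.
t₂ and t₄ between them cover only {8, 11} — a naked pair. Remove those values from t₁, t₆, t₇, t₈.
So 4 goes to t₇.

t₇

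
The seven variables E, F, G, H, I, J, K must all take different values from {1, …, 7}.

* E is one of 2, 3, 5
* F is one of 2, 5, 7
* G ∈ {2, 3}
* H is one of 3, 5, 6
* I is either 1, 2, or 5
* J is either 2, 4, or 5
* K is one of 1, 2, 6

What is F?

The 7 variables draw from only 7 values {1, 2, 3, 4, 5, 6, 7}, so each is used; only J can be 4, hence J = 4.
Among the 6 still-open variables, 7 fits only F (and all 6 values in {1, 2, 3, 5, 6, 7} must be used), so F = 7.

7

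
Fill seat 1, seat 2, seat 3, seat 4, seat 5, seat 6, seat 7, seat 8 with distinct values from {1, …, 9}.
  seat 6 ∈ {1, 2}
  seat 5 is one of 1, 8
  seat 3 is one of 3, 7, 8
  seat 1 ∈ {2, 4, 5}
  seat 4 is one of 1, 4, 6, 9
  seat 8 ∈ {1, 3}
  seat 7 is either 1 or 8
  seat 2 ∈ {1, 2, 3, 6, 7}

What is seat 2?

seat 5 and seat 7 share exactly the 2 values {1, 8}; by pigeonhole those values go to them, so strike 1, 8 from seat 2, seat 3, seat 4, seat 6, seat 8.
seat 6's domain is down to {2}, so seat 6 = 2. Strike 2 from seat 1, seat 2.
seat 8's domain is down to {3}, so seat 8 = 3. So seat 2, seat 3 can't be 3.
seat 3 must be 7 (only option left). Remove 7 from seat 2.
So seat 2 = 6.

6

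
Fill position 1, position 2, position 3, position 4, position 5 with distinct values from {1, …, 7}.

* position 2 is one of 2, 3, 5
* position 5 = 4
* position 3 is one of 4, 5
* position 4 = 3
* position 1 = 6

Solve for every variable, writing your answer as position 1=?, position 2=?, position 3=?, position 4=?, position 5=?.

position 1=6, position 2=2, position 3=5, position 4=3, position 5=4

position 1 has just one choice, so position 1 = 6.
position 4 has just one choice, so position 4 = 3. Strike 3 from position 2.
That leaves position 5 = 4. Eliminate 4 elsewhere: position 3.
position 3's domain is down to {5}, so position 3 = 5. Remove 5 from position 2.
position 2's domain is down to {2}, so position 2 = 2.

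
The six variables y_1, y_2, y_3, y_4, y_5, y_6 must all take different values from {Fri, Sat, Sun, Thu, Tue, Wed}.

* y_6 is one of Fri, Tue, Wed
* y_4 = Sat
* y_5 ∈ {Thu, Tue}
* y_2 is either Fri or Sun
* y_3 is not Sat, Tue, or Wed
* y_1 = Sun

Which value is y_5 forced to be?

Tue

y_1's domain is down to {Sun}, so y_1 = Sun. Strike Sun from y_2, y_3.
y_2's domain is down to {Fri}, so y_2 = Fri. So y_3, y_6 can't be Fri.
That leaves y_3 = Thu. So y_5 can't be Thu.
So y_5 = Tue.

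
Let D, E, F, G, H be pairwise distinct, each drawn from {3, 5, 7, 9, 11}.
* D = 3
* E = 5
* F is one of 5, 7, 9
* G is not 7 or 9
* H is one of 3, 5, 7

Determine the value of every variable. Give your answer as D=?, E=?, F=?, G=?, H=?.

D has just one choice, so D = 3. Eliminate 3 elsewhere: G, H.
That leaves E = 5. Eliminate 5 elsewhere: F, G, H.
G must be 11 (only option left).
H's domain is down to {7}, so H = 7. Strike 7 from F.
F's domain is down to {9}, so F = 9.

D=3, E=5, F=9, G=11, H=7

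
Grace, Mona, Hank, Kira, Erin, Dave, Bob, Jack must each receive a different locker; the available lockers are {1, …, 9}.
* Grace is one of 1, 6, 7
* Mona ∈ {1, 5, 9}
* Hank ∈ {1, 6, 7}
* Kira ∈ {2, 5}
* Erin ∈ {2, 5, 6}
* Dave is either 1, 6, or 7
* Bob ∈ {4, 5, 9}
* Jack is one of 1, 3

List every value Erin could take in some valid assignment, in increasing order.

The 8 variables draw from only 8 values {1, 2, 3, 4, 5, 6, 7, 9}, so each is used; only Jack can be 3, hence Jack = 3.
The 7 still-open variables draw from only 7 values {1, 2, 4, 5, 6, 7, 9}, so each is used; only Bob can be 4, hence Bob = 4.
The 6 still-open variables draw from only 6 values {1, 2, 5, 6, 7, 9}, so each is used; only Mona can be 9, hence Mona = 9.
Grace, Hank, Dave between them cover only {1, 6, 7} — a naked triple. Remove those values from Erin.
No further eliminations apply; Erin can still be any of 2, 5.

2, 5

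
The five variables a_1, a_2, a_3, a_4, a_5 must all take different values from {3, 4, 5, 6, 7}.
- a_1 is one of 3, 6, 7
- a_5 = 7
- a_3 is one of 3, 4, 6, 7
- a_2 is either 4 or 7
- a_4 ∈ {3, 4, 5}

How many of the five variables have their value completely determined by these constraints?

3

a_5 must be 7 (only option left). Strike 7 from a_1, a_2, a_3.
a_2 has just one choice, so a_2 = 4. Remove 4 from a_3, a_4.
The 3 still-open variables together cover exactly {3, 5, 6} — 3 values for 3 variables — and 5 appears only in a_4's list, so a_4 = 5.
Determined: a_2=4, a_4=5, a_5=7. The other variables each still have more than one consistent value. That makes 3.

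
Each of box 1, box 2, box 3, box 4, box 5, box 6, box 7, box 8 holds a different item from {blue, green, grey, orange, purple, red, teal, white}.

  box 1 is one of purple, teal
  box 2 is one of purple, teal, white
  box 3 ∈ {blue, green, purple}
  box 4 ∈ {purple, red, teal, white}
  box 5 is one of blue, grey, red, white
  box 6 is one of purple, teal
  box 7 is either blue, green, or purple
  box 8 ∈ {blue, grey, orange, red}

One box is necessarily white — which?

The 8 variables together cover exactly {blue, green, grey, orange, purple, red, teal, white} — 8 values for 8 variables — and orange appears only in box 8's list, so box 8 = orange.
The 7 still-open variables draw from only 7 values {blue, green, grey, purple, red, teal, white}, so each is used; only box 5 can be grey, hence box 5 = grey.
Among the 6 still-open variables, red fits only box 4 (and all 6 values in {blue, green, purple, red, teal, white} must be used), so box 4 = red.
The 5 still-open variables draw from only 5 values {blue, green, purple, teal, white}, so each is used; only box 2 can be white, hence box 2 = white.

box 2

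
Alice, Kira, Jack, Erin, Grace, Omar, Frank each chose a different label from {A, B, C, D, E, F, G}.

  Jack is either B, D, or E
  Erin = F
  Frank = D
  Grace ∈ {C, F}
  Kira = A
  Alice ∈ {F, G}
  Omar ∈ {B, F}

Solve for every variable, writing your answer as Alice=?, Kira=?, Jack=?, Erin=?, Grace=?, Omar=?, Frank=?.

Kira's domain is down to {A}, so Kira = A.
That leaves Erin = F. So Alice, Grace, Omar can't be F.
Grace's domain is down to {C}, so Grace = C.
Omar must be B (only option left). Strike B from Jack.
That leaves Frank = D. Eliminate D elsewhere: Jack.
Alice must be G (only option left).
Jack has just one choice, so Jack = E.

Alice=G, Kira=A, Jack=E, Erin=F, Grace=C, Omar=B, Frank=D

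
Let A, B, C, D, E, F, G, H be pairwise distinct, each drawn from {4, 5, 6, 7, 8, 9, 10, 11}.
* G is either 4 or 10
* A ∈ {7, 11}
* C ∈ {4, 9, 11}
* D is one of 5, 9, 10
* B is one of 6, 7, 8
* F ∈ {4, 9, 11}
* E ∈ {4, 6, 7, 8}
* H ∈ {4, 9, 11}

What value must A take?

7

The 8 variables together cover exactly {4, 5, 6, 7, 8, 9, 10, 11} — 8 values for 8 variables — and 5 appears only in D's list, so D = 5.
The 7 still-open variables together cover exactly {4, 6, 7, 8, 9, 10, 11} — 7 values for 7 variables — and 10 appears only in G's list, so G = 10.
The 3 variables C, F, H are confined to {4, 9, 11}, which locks those values in; drop them from A, E.
So A = 7.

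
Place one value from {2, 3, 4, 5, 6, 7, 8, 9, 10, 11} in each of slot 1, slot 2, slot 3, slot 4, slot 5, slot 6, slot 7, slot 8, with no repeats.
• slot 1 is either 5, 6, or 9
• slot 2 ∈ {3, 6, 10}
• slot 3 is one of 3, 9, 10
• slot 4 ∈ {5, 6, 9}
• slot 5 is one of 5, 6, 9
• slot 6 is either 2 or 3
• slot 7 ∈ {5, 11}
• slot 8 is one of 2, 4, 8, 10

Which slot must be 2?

slot 6

The 3 variables slot 1, slot 4, slot 5 are confined to {5, 6, 9}, which locks those values in; drop them from slot 2, slot 3, slot 7.
slot 7 must be 11 (only option left).
The 2 variables slot 2 and slot 3 are confined to {3, 10}, which locks those values in; drop them from slot 6, slot 8.
So 2 goes to slot 6.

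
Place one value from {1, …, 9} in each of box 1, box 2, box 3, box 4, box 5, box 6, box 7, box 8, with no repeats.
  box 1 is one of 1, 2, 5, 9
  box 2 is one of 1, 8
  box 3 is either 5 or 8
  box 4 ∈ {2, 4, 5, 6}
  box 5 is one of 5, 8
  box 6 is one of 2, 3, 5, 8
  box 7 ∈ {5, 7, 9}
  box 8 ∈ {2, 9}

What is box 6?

3

box 3 and box 5 between them cover only {5, 8} — a naked pair. Remove those values from box 1, box 2, box 4, box 6, box 7.
box 2 has just one choice, so box 2 = 1. Eliminate 1 elsewhere: box 1.
The 2 variables box 1 and box 8 are confined to {2, 9}, which locks those values in; drop them from box 4, box 6, box 7.
So box 6 = 3.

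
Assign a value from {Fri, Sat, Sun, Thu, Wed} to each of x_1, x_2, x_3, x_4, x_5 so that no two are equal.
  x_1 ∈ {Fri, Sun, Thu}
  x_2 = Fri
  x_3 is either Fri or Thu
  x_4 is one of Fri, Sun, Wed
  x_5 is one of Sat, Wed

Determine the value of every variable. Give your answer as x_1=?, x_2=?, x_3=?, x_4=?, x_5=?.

x_2's domain is down to {Fri}, so x_2 = Fri. Remove Fri from x_1, x_3, x_4.
x_3 has just one choice, so x_3 = Thu. So x_1 can't be Thu.
That leaves x_1 = Sun. So x_4 can't be Sun.
That leaves x_4 = Wed. So x_5 can't be Wed.
x_5 must be Sat (only option left).

x_1=Sun, x_2=Fri, x_3=Thu, x_4=Wed, x_5=Sat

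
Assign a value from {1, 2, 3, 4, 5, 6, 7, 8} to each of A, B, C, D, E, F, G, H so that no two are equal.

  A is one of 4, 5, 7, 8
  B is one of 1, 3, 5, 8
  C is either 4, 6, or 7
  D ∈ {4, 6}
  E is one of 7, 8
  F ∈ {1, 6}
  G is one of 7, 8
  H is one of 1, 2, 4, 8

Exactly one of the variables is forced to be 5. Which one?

A

The 8 variables draw from only 8 values {1, 2, 3, 4, 5, 6, 7, 8}, so each is used; only H can be 2, hence H = 2.
Among the 7 still-open variables, 3 fits only B (and all 7 values in {1, 3, 4, 5, 6, 7, 8} must be used), so B = 3.
Among the 6 still-open variables, 1 fits only F (and all 6 values in {1, 4, 5, 6, 7, 8} must be used), so F = 1.
The 5 still-open variables together cover exactly {4, 5, 6, 7, 8} — 5 values for 5 variables — and 5 appears only in A's list, so A = 5.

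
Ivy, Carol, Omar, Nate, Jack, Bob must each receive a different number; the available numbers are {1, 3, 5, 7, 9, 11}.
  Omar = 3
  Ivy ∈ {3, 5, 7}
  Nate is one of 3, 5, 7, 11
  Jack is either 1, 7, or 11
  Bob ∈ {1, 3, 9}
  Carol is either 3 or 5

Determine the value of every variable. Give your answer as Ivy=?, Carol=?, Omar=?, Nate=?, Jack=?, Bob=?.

Omar has just one choice, so Omar = 3. So Ivy, Carol, Nate, Bob can't be 3.
Carol's domain is down to {5}, so Carol = 5. So Ivy, Nate can't be 5.
Ivy's domain is down to {7}, so Ivy = 7. Strike 7 from Nate, Jack.
That leaves Nate = 11. Strike 11 from Jack.
That leaves Jack = 1. Remove 1 from Bob.
Bob has just one choice, so Bob = 9.

Ivy=7, Carol=5, Omar=3, Nate=11, Jack=1, Bob=9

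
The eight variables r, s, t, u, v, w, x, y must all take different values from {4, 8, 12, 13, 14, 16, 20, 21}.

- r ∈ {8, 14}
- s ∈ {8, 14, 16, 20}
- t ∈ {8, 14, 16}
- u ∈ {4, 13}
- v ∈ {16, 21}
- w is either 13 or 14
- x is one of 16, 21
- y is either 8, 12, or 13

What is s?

20

The 8 variables draw from only 8 values {4, 8, 12, 13, 14, 16, 20, 21}, so each is used; only u can be 4, hence u = 4.
The 7 still-open variables draw from only 7 values {8, 12, 13, 14, 16, 20, 21}, so each is used; only y can be 12, hence y = 12.
The 6 still-open variables together cover exactly {8, 13, 14, 16, 20, 21} — 6 values for 6 variables — and 13 appears only in w's list, so w = 13.
Among the 5 still-open variables, 20 fits only s (and all 5 values in {8, 14, 16, 20, 21} must be used), so s = 20.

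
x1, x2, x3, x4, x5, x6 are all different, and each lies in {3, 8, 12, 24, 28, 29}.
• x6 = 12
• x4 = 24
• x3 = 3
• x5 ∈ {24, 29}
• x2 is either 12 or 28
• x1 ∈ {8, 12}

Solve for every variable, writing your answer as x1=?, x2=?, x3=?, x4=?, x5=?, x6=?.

x1=8, x2=28, x3=3, x4=24, x5=29, x6=12

x3's domain is down to {3}, so x3 = 3.
x4 must be 24 (only option left). Strike 24 from x5.
That leaves x5 = 29.
x6's domain is down to {12}, so x6 = 12. Eliminate 12 elsewhere: x1, x2.
x1's domain is down to {8}, so x1 = 8.
x2's domain is down to {28}, so x2 = 28.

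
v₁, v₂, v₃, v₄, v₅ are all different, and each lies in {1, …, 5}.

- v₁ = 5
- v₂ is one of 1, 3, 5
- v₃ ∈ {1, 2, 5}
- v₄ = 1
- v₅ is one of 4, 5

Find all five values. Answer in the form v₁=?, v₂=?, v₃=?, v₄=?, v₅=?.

v₁'s domain is down to {5}, so v₁ = 5. So v₂, v₃, v₅ can't be 5.
v₄'s domain is down to {1}, so v₄ = 1. Remove 1 from v₂, v₃.
That leaves v₅ = 4.
v₂ has just one choice, so v₂ = 3.
v₃ has just one choice, so v₃ = 2.

v₁=5, v₂=3, v₃=2, v₄=1, v₅=4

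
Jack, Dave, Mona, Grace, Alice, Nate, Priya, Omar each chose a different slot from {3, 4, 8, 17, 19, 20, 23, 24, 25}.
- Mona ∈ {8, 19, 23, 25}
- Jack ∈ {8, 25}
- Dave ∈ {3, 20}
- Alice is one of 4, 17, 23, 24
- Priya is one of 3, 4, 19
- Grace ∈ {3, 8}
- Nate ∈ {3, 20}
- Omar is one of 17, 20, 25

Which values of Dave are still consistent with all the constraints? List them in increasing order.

Dave and Nate between them cover only {3, 20} — a naked pair. Remove those values from Grace, Priya, Omar.
Grace's domain is down to {8}, so Grace = 8. Eliminate 8 elsewhere: Jack, Mona.
Jack's domain is down to {25}, so Jack = 25. So Mona, Omar can't be 25.
That leaves Omar = 17. So Alice can't be 17.
No further eliminations apply; Dave can still be any of 3, 20.

3, 20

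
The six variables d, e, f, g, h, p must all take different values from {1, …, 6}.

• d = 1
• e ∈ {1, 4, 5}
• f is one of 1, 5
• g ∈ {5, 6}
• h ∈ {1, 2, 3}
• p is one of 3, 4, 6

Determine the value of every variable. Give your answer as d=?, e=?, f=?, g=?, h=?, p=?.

d has just one choice, so d = 1. So e, f, h can't be 1.
f must be 5 (only option left). So e, g can't be 5.
That leaves g = 6. Eliminate 6 elsewhere: p.
That leaves e = 4. Strike 4 from p.
p has just one choice, so p = 3. Remove 3 from h.
h's domain is down to {2}, so h = 2.

d=1, e=4, f=5, g=6, h=2, p=3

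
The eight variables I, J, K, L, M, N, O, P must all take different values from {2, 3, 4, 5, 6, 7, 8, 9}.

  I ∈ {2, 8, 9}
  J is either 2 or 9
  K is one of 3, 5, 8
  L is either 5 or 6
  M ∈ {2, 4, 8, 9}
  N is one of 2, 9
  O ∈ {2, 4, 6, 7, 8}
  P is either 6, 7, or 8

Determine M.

The 8 variables draw from only 8 values {2, 3, 4, 5, 6, 7, 8, 9}, so each is used; only K can be 3, hence K = 3.
Among the 7 still-open variables, 5 fits only L (and all 7 values in {2, 4, 5, 6, 7, 8, 9} must be used), so L = 5.
J and N share exactly the 2 values {2, 9}; by pigeonhole those values go to them, so strike 2, 9 from I, M, O.
I's domain is down to {8}, so I = 8. Eliminate 8 elsewhere: M, O, P.
So M = 4.

4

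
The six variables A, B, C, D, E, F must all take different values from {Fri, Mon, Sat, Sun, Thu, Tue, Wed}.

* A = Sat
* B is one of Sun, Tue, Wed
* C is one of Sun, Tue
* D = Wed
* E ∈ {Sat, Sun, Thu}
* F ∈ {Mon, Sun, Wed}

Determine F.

Mon

A has just one choice, so A = Sat. So E can't be Sat.
D must be Wed (only option left). Remove Wed from B, F.
The 4 still-open variables together cover exactly {Mon, Sun, Thu, Tue} — 4 values for 4 variables — and Mon appears only in F's list, so F = Mon.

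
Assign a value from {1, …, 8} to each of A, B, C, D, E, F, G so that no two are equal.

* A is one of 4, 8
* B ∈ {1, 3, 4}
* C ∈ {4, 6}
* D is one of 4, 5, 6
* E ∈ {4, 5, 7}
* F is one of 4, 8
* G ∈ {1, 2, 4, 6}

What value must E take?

The 2 variables A and F are confined to {4, 8}, which locks those values in; drop them from B, C, D, E, G.
That leaves C = 6. So D, G can't be 6.
D has just one choice, so D = 5. Eliminate 5 elsewhere: E.
So E = 7.

7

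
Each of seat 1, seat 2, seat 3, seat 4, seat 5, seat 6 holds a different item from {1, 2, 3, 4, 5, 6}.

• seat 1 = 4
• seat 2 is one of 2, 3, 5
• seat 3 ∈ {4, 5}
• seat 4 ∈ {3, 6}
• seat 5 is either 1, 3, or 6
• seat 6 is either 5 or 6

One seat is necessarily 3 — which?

seat 1's domain is down to {4}, so seat 1 = 4. So seat 3 can't be 4.
That leaves seat 3 = 5. Strike 5 from seat 2, seat 6.
seat 6's domain is down to {6}, so seat 6 = 6. Eliminate 6 elsewhere: seat 4, seat 5.
So 3 goes to seat 4.

seat 4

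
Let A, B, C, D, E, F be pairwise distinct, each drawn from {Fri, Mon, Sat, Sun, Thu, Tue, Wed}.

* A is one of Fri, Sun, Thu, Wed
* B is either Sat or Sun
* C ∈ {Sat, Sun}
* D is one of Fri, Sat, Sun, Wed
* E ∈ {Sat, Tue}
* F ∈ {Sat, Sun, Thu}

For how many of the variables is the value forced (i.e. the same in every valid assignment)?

2

Among the 6 variables, Tue fits only E (and all 6 values in {Fri, Sat, Sun, Thu, Tue, Wed} must be used), so E = Tue.
The 2 variables B and C are confined to {Sat, Sun}, which locks those values in; drop them from A, D, F.
F must be Thu (only option left). So A can't be Thu.
Determined: E=Tue, F=Thu. The other variables each still have more than one consistent value. That makes 2.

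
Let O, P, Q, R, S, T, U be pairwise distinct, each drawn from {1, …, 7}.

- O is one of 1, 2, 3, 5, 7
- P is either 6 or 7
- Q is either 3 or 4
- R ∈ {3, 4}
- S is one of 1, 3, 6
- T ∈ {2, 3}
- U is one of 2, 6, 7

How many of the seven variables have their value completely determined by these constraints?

3

Among the 7 variables, 5 fits only O (and all 7 values in {1, 2, 3, 4, 5, 6, 7} must be used), so O = 5.
The 6 still-open variables draw from only 6 values {1, 2, 3, 4, 6, 7}, so each is used; only S can be 1, hence S = 1.
The 2 variables Q and R are confined to {3, 4}, which locks those values in; drop them from T.
T's domain is down to {2}, so T = 2. So U can't be 2.
Determined: O=5, S=1, T=2. The other variables each still have more than one consistent value. That makes 3.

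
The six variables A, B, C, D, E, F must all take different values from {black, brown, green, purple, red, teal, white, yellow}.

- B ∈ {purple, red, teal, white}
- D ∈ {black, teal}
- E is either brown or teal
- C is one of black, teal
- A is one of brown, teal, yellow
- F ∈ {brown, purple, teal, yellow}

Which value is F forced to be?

The 2 variables C and D are confined to {black, teal}, which locks those values in; drop them from A, B, E, F.
E has just one choice, so E = brown. Strike brown from A, F.
That leaves A = yellow. Remove yellow from F.
So F = purple.

purple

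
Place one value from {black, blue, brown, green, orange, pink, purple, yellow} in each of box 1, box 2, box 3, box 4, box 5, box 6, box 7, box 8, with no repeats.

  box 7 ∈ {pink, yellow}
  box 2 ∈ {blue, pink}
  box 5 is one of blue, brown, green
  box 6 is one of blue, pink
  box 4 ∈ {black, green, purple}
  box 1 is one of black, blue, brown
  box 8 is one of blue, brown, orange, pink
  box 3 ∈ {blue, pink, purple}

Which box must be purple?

Among the 8 variables, orange fits only box 8 (and all 8 values in {black, blue, brown, green, orange, pink, purple, yellow} must be used), so box 8 = orange.
The 7 still-open variables together cover exactly {black, blue, brown, green, pink, purple, yellow} — 7 values for 7 variables — and yellow appears only in box 7's list, so box 7 = yellow.
box 2 and box 6 share exactly the 2 values {blue, pink}; by pigeonhole those values go to them, so strike blue, pink from box 1, box 3, box 5.
So purple goes to box 3.

box 3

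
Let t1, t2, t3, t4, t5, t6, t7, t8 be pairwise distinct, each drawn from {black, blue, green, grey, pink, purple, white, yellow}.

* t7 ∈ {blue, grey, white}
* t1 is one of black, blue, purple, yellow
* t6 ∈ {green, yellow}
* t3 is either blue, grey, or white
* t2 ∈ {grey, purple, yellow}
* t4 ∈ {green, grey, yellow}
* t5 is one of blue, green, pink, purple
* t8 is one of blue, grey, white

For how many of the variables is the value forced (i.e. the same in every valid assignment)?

3

The 8 variables draw from only 8 values {black, blue, green, grey, pink, purple, white, yellow}, so each is used; only t1 can be black, hence t1 = black.
Among the 7 still-open variables, pink fits only t5 (and all 7 values in {blue, green, grey, pink, purple, white, yellow} must be used), so t5 = pink.
The 6 still-open variables together cover exactly {blue, green, grey, purple, white, yellow} — 6 values for 6 variables — and purple appears only in t2's list, so t2 = purple.
t3, t7, t8 share exactly the 3 values {blue, grey, white}; by pigeonhole those values go to them, so strike blue, grey, white from t4.
Determined: t1=black, t2=purple, t5=pink. The other variables each still have more than one consistent value. That makes 3.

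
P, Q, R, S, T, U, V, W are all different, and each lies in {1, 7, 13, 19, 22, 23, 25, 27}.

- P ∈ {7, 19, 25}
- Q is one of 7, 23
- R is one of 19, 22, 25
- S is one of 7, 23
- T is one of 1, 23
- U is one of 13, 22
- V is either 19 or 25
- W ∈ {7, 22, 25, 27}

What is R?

22

The 8 variables draw from only 8 values {1, 7, 13, 19, 22, 23, 25, 27}, so each is used; only T can be 1, hence T = 1.
The 7 still-open variables draw from only 7 values {7, 13, 19, 22, 23, 25, 27}, so each is used; only U can be 13, hence U = 13.
The 6 still-open variables draw from only 6 values {7, 19, 22, 23, 25, 27}, so each is used; only W can be 27, hence W = 27.
Among the 5 still-open variables, 22 fits only R (and all 5 values in {7, 19, 22, 23, 25} must be used), so R = 22.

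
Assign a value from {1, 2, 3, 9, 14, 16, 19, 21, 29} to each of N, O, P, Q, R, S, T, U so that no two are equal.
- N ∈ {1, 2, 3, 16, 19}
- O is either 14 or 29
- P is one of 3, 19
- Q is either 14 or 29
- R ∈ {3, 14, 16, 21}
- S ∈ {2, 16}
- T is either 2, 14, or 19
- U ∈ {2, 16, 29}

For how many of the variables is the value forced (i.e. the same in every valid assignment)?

Among the 8 variables, 1 fits only N (and all 8 values in {1, 2, 3, 14, 16, 19, 21, 29} must be used), so N = 1.
Among the 7 still-open variables, 21 fits only R (and all 7 values in {2, 3, 14, 16, 19, 21, 29} must be used), so R = 21.
The 6 still-open variables draw from only 6 values {2, 3, 14, 16, 19, 29}, so each is used; only P can be 3, hence P = 3.
The 5 still-open variables draw from only 5 values {2, 14, 16, 19, 29}, so each is used; only T can be 19, hence T = 19.
O and Q share exactly the 2 values {14, 29}; by pigeonhole those values go to them, so strike 14, 29 from U.
Determined: N=1, P=3, R=21, T=19. The other variables each still have more than one consistent value. That makes 4.

4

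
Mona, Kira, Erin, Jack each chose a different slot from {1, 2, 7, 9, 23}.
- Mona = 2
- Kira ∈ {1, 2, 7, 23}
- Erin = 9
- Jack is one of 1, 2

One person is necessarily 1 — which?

Jack

Mona has just one choice, so Mona = 2. So Kira, Jack can't be 2.
So 1 goes to Jack.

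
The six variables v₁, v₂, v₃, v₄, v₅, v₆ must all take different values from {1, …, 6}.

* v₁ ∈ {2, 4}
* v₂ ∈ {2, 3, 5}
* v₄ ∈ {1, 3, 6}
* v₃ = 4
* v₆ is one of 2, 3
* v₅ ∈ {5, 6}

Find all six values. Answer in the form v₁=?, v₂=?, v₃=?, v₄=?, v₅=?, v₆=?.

v₁=2, v₂=5, v₃=4, v₄=1, v₅=6, v₆=3

v₃ must be 4 (only option left). Eliminate 4 elsewhere: v₁.
v₁'s domain is down to {2}, so v₁ = 2. So v₂, v₆ can't be 2.
That leaves v₆ = 3. Remove 3 from v₂, v₄.
That leaves v₂ = 5. Strike 5 from v₅.
That leaves v₅ = 6. Eliminate 6 elsewhere: v₄.
v₄'s domain is down to {1}, so v₄ = 1.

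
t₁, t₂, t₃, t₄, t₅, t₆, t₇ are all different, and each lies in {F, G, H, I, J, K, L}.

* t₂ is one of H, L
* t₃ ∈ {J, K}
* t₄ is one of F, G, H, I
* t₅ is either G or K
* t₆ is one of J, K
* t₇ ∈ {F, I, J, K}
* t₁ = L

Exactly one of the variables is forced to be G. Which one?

t₅

t₁ has just one choice, so t₁ = L. Remove L from t₂.
That leaves t₂ = H. Strike H from t₄.
The 2 variables t₃ and t₆ are confined to {J, K}, which locks those values in; drop them from t₅, t₇.
So G goes to t₅.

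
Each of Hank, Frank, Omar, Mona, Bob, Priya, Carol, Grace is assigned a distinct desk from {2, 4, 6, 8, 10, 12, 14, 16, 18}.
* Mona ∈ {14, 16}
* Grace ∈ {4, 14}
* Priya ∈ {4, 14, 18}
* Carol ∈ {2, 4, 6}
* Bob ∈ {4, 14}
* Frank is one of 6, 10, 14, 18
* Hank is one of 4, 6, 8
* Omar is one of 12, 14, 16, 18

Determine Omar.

12

Bob and Grace between them cover only {4, 14} — a naked pair. Remove those values from Hank, Frank, Omar, Mona, Priya, Carol.
That leaves Mona = 16. Remove 16 from Omar.
That leaves Priya = 18. Eliminate 18 elsewhere: Frank, Omar.
So Omar = 12.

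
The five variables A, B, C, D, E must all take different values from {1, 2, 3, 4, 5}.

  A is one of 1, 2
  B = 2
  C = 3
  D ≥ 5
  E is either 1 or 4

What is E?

4

B's domain is down to {2}, so B = 2. So A can't be 2.
C's domain is down to {3}, so C = 3.
That leaves D = 5.
That leaves A = 1. Strike 1 from E.
So E = 4.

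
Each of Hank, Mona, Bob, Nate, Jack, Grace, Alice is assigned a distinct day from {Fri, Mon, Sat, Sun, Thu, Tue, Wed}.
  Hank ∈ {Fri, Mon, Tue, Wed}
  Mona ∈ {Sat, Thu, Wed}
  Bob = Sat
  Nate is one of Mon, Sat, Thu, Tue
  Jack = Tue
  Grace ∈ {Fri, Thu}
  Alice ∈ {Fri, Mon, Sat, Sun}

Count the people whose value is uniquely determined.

Bob has just one choice, so Bob = Sat. Strike Sat from Mona, Nate, Alice.
Jack has just one choice, so Jack = Tue. So Hank, Nate can't be Tue.
The 5 still-open variables draw from only 5 values {Fri, Mon, Sun, Thu, Wed}, so each is used; only Alice can be Sun, hence Alice = Sun.
Determined: Bob=Sat, Jack=Tue, Alice=Sun. The other people each still have more than one consistent value. That makes 3.

3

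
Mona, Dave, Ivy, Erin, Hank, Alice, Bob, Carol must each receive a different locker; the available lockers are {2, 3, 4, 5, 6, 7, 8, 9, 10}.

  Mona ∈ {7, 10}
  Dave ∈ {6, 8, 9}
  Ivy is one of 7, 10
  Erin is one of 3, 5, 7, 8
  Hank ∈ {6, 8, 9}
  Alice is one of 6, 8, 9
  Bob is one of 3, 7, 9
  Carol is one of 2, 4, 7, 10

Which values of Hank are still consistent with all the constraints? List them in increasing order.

The 2 variables Mona and Ivy are confined to {7, 10}, which locks those values in; drop them from Erin, Bob, Carol.
The 3 variables Dave, Hank, Alice are confined to {6, 8, 9}, which locks those values in; drop them from Erin, Bob.
Bob's domain is down to {3}, so Bob = 3. So Erin can't be 3.
That leaves Erin = 5.
No further eliminations apply; Hank can still be any of 6, 8, 9.

6, 8, 9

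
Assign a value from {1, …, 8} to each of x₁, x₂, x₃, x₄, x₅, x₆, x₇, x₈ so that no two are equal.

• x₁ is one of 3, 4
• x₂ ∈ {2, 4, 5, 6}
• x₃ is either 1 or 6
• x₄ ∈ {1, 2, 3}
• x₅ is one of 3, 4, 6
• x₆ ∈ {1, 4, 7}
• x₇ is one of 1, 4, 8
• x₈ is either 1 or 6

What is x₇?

The 8 variables together cover exactly {1, 2, 3, 4, 5, 6, 7, 8} — 8 values for 8 variables — and 5 appears only in x₂'s list, so x₂ = 5.
The 7 still-open variables draw from only 7 values {1, 2, 3, 4, 6, 7, 8}, so each is used; only x₄ can be 2, hence x₄ = 2.
The 6 still-open variables together cover exactly {1, 3, 4, 6, 7, 8} — 6 values for 6 variables — and 7 appears only in x₆'s list, so x₆ = 7.
The 5 still-open variables draw from only 5 values {1, 3, 4, 6, 8}, so each is used; only x₇ can be 8, hence x₇ = 8.

8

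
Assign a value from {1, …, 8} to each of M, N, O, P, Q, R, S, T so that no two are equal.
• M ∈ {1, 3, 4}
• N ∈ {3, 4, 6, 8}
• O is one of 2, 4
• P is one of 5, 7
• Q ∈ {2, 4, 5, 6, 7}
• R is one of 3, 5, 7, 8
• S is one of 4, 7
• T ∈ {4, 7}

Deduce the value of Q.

Among the 8 variables, 1 fits only M (and all 8 values in {1, 2, 3, 4, 5, 6, 7, 8} must be used), so M = 1.
S and T share exactly the 2 values {4, 7}; by pigeonhole those values go to them, so strike 4, 7 from N, O, P, Q, R.
O's domain is down to {2}, so O = 2. Remove 2 from Q.
P must be 5 (only option left). Strike 5 from Q, R.
So Q = 6.

6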